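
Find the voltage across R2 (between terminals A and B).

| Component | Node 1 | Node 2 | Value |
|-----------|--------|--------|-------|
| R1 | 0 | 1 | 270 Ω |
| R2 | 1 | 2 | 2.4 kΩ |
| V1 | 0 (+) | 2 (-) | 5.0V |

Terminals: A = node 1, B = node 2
R1 and R2 are in series across V1 (node 0 → node 1 → node 2), and the output A–B is taken across R2, so this is a voltage divider.
Series current: I = V1/(R1 + R2) = 5/(270 + 2400) = 5/2670 = 0.001873 A
V_R2 = I × R2 = V1 × R2/(R1 + R2) = 5 × 2400/2670 = 4.494 V

Final answer: 4.494 V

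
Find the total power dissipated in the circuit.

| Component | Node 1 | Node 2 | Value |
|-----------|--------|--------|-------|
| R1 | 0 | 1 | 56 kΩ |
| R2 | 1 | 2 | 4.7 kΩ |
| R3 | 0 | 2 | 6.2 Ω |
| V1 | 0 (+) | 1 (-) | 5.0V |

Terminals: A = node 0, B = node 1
Nodal analysis, taking node 1 as the 0 V reference.
Source V1 fixes V_0 = 5 V.
KCL at each unknown node (sum of currents leaving = 0; resistances in Ω):
  Node 2: (V_2 - 0)/4700 + (V_2 - 5)/6.2 = 0
Collecting terms: 0.1615 × V_2 = 0.8065  =>  V_2 = 4.993 V
Power in each resistor, P = (ΔV)²/R:
  P_R1 = (5 - 0)²/56000 = 0.0004464 W
  P_R2 = (0 - 4.993)²/4700 = 0.005305 W
  P_R3 = (5 - 4.993)²/6.2 = 0.000006998 W
P_total = P_R1 + P_R2 + P_R3 = 0.005759 W

Final answer: 0.005759 W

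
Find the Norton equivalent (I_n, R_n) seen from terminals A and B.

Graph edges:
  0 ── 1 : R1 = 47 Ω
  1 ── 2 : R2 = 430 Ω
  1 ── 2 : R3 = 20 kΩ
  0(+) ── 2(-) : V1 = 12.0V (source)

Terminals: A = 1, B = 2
Find the Thévenin equivalent first; then I_n = V_th/R_th and R_n = R_th.
Step 1 — V_th is the open-circuit voltage V_A - V_B (nothing connected across the terminals).
Nodal analysis, taking node 2 as the 0 V reference.
Source V1 fixes V_0 = 12 V.
KCL at each unknown node (sum of currents leaving = 0; resistances in Ω):
  Node 1: (V_1 - 12)/47 + (V_1 - 0)/430 + (V_1 - 0)/20000 = 0
Collecting terms: 0.02365 × V_1 = 0.2553  =>  V_1 = 10.79 V
V_th = V_1 - V_2 = 10.79 - 0 = 10.79 V
Step 2 — R_th: zero the source — replace V1 by a short circuit (node 2 merges into node 0) — and find the resistance seen between A (node 1) and B (node 0).
Reduce the network between node 1 (A) and node 0 (B) by series/parallel combination:
  Rp1 = R1 ‖ R2 ‖ R3 (parallel, all between nodes 0 and 1) = 1/(1/47 + 1/430 + 1/20000) = 42.28 Ω
R_th = 42.28 Ω
I_n = V_th/R_th = 10.79/42.28 = 0.2553 A, and R_n = R_th = 42.28 Ω

Final answer: I_n = 0.2553 A, R_n = 42.28 Ω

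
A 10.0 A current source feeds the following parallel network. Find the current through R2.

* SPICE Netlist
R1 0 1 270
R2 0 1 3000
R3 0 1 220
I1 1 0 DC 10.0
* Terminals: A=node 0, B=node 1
All resistors sit directly between nodes 0 and 1, so they are in parallel and share one voltage V; the full source current 10 A splits among them.
1/R_par = 1/270 + 1/3000 + 1/220 = 0.008582 S  =>  R_par = 116.5 Ω
V = I × R_par = 10 × 116.5 = 1165 V
I_R2 = V/R2 = 1165/3000 = 0.3884 A

Final answer: 0.3884 A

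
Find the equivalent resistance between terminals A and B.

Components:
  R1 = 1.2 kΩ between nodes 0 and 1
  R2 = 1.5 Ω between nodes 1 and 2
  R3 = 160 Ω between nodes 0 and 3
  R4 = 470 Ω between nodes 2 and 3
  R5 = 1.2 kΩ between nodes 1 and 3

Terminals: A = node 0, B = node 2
The network is not a plain series/parallel combination. Inject a 1 A test current into terminal A (node 0) and return it from terminal B (node 2); then R_eq = V_A / (1 A).
Nodal analysis, taking node 2 as the 0 V reference.
Current source I_test pushes 1 A into node 0 and draws it out of node 2.
KCL at each unknown node (sum of currents leaving = 0; resistances in Ω):
  Node 0: (V_0 - V_1)/1200 + (V_0 - V_3)/160 - 1 = 0
  Node 1: (V_1 - V_0)/1200 + (V_1 - 0)/1.5 + (V_1 - V_3)/1200 = 0
  Node 3: (V_3 - V_0)/160 + (V_3 - V_1)/1200 + (V_3 - 0)/470 = 0
Collecting terms (coefficients in siemens):
  0.007083·V_0 - 0.0008333·V_1 - 0.00625·V_3 = 1
  0.6683·V_1 - 0.0008333·V_0 - 0.0008333·V_3 = 0
  0.009211·V_3 - 0.00625·V_0 - 0.0008333·V_1 = 0
Solving these 3 simultaneous equations (Gaussian elimination) gives:
  V_0 = 352.2 V, V_1 = 0.7372 V, V_3 = 239 V
R_eq = V_0 / 1 A = 352.2 Ω

Final answer: 352.2 Ω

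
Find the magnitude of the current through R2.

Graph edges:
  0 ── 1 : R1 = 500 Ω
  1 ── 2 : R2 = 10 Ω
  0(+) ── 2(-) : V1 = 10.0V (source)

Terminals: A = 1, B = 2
Nodal analysis, taking node 2 as the 0 V reference.
Source V1 fixes V_0 = 10 V.
KCL at each unknown node (sum of currents leaving = 0; resistances in Ω):
  Node 1: (V_1 - 10)/500 + (V_1 - 0)/10 = 0
Collecting terms: 0.102 × V_1 = 0.02  =>  V_1 = 0.1961 V
I_R2 = (V_1 - V_2)/R2 = (0.1961 - 0)/10 = 0.01961 A
|I_R2| = 0.01961 A

Final answer: |I_R2| = 0.01961 A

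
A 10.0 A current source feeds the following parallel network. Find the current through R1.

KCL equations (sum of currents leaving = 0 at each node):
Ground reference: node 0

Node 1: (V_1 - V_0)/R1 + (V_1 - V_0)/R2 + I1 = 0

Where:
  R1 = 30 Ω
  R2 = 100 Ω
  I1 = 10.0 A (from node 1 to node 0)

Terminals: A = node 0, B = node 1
All resistors sit directly between nodes 0 and 1, so they are in parallel and share one voltage V; the full source current 10 A splits among them.
1/R_par = 1/30 + 1/100 = 0.04333 S  =>  R_par = 23.08 Ω
V = I × R_par = 10 × 23.08 = 230.8 V
I_R1 = V/R1 = 230.8/30 = 7.692 A

Final answer: 7.692 A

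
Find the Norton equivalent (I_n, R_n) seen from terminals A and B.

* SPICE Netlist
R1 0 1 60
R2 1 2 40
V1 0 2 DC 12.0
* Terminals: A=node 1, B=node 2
Find the Thévenin equivalent first; then I_n = V_th/R_th and R_n = R_th.
Step 1 — V_th is the open-circuit voltage V_A - V_B (nothing connected across the terminals).
Nodal analysis, taking node 2 as the 0 V reference.
Source V1 fixes V_0 = 12 V.
KCL at each unknown node (sum of currents leaving = 0; resistances in Ω):
  Node 1: (V_1 - 12)/60 + (V_1 - 0)/40 = 0
Collecting terms: 0.04167 × V_1 = 0.2  =>  V_1 = 4.8 V
V_th = V_1 - V_2 = 4.8 - 0 = 4.8 V
Step 2 — R_th: zero the source — replace V1 by a short circuit (node 2 merges into node 0) — and find the resistance seen between A (node 1) and B (node 0).
Reduce the network between node 1 (A) and node 0 (B) by series/parallel combination:
  Rp1 = R1 ‖ R2 (parallel, both between nodes 0 and 1) = 1/(1/60 + 1/40) = 24 Ω
R_th = 24 Ω
I_n = V_th/R_th = 4.8/24 = 0.2 A, and R_n = R_th = 24 Ω

Final answer: I_n = 0.2 A, R_n = 24 Ω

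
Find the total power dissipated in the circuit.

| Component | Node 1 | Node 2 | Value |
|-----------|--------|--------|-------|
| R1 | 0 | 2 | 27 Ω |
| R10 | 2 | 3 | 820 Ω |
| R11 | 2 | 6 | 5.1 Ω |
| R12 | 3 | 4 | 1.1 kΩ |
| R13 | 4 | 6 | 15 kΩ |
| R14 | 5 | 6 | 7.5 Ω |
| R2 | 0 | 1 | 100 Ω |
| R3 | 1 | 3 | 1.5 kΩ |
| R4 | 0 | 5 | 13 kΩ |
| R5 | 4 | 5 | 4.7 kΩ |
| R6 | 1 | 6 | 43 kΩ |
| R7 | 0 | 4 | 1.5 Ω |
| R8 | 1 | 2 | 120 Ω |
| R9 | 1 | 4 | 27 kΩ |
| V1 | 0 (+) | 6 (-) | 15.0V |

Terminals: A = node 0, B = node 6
Nodal analysis, taking node 6 as the 0 V reference.
Source V1 fixes V_0 = 15 V.
KCL at each unknown node (sum of currents leaving = 0; resistances in Ω):
  Node 1: (V_1 - 15)/100 + (V_1 - V_3)/1500 + (V_1 - 0)/43000 + (V_1 - V_2)/120 + (V_1 - V_4)/27000 = 0
  Node 2: (V_2 - 15)/27 + (V_2 - V_1)/120 + (V_2 - V_3)/820 + (V_2 - 0)/5.1 = 0
  Node 3: (V_3 - V_1)/1500 + (V_3 - V_2)/820 + (V_3 - V_4)/1100 = 0
  Node 4: (V_4 - V_5)/4700 + (V_4 - 15)/1.5 + (V_4 - V_1)/27000 + (V_4 - V_3)/1100 + (V_4 - 0)/15000 = 0
  Node 5: (V_5 - 15)/13000 + (V_5 - V_4)/4700 + (V_5 - 0)/7.5 = 0
Collecting terms (coefficients in siemens):
  0.01906·V_1 - 0.008333·V_2 - 0.0006667·V_3 - 0.00003704·V_4 = 0.15
  0.2427·V_2 - 0.008333·V_1 - 0.00122·V_3 = 0.5556
  0.002795·V_3 - 0.0006667·V_1 - 0.00122·V_2 - 0.0009091·V_4 = 0
  0.6679·V_4 - 0.00003704·V_1 - 0.0009091·V_3 - 0.0002128·V_5 = 10
  0.1336·V_5 - 0.0002128·V_4 = 0.001154
Solving these 5 simultaneous equations (Gaussian elimination) gives:
  V_1 = 9.347 V, V_2 = 2.652 V, V_3 = 8.259 V, V_4 = 14.98 V
  V_5 = 0.03249 V
Power in each resistor, P = (ΔV)²/R:
  P_R1 = (15 - 2.652)²/27 = 5.647 W
  P_R2 = (15 - 9.347)²/100 = 0.3195 W
  P_R3 = (9.347 - 8.259)²/1500 = 0.0007887 W
  P_R4 = (15 - 0.03249)²/13000 = 0.01723 W
  P_R5 = (14.98 - 0.03249)²/4700 = 0.04756 W
  P_R6 = (9.347 - 0)²/43000 = 0.002032 W
  P_R7 = (15 - 14.98)²/1.5 = 0.0001654 W
  P_R8 = (9.347 - 2.652)²/120 = 0.3736 W
  P_R9 = (9.347 - 14.98)²/27000 = 0.001177 W
  P_R10 = (2.652 - 8.259)²/820 = 0.03835 W
  P_R11 = (2.652 - 0)²/5.1 = 1.379 W
  P_R12 = (8.259 - 14.98)²/1100 = 0.04111 W
  P_R13 = (14.98 - 0)²/15000 = 0.01497 W
  P_R14 = (0.03249 - 0)²/7.5 = 0.0001408 W
P_total = P_R1 + P_R2 + P_R3 + P_R4 + P_R5 + P_R6 + P_R7 + P_R8 + P_R9 + P_R10 + P_R11 + P_R12 + P_R13 + P_R14 = 7.883 W

Final answer: 7.883 W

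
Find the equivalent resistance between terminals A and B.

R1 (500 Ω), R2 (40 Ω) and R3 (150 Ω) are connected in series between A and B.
Reduce the network between node 0 (A) and node 3 (B) by series/parallel combination:
  Rs1 = R1 + R2 (series, joined only at node 1) = 500 + 40 = 540 Ω
  Rs2 = R3 + Rs1 (series, joined only at node 2) = 150 + 540 = 690 Ω
R_eq = 690 Ω

Final answer: 690 Ω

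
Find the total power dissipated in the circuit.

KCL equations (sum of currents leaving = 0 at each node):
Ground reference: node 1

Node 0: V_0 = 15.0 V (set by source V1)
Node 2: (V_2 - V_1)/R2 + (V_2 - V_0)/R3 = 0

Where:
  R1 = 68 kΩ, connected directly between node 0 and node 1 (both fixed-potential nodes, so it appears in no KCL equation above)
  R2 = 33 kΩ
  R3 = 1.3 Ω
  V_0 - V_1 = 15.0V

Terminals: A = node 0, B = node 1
Nodal analysis, taking node 1 as the 0 V reference.
Source V1 fixes V_0 = 15 V.
KCL at each unknown node (sum of currents leaving = 0; resistances in Ω):
  Node 2: (V_2 - 0)/33000 + (V_2 - 15)/1.3 = 0
Collecting terms: 0.7693 × V_2 = 11.54  =>  V_2 = 15 V
Power in each resistor, P = (ΔV)²/R:
  P_R1 = (15 - 0)²/68000 = 0.003309 W
  P_R2 = (0 - 15)²/33000 = 0.006818 W
  P_R3 = (15 - 15)²/1.3 = 0.0000002686 W
P_total = P_R1 + P_R2 + P_R3 = 0.01013 W

Final answer: 0.01013 W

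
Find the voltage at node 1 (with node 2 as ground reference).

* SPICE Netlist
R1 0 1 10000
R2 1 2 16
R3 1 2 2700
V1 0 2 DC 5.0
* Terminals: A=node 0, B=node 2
Nodal analysis, taking node 2 as the 0 V reference.
Source V1 fixes V_0 = 5 V.
KCL at each unknown node (sum of currents leaving = 0; resistances in Ω):
  Node 1: (V_1 - 5)/10000 + (V_1 - 0)/16 + (V_1 - 0)/2700 = 0
Collecting terms: 0.06297 × V_1 = 0.0005  =>  V_1 = 0.00794 V
The requested potential is V_1 = 0.00794 V.

Final answer: V_1 = 0.00794 V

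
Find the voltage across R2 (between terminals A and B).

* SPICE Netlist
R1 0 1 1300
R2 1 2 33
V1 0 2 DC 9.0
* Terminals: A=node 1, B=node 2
R1 and R2 are in series across V1 (node 0 → node 1 → node 2), and the output A–B is taken across R2, so this is a voltage divider.
Series current: I = V1/(R1 + R2) = 9/(1300 + 33) = 9/1333 = 0.006752 A
V_R2 = I × R2 = V1 × R2/(R1 + R2) = 9 × 33/1333 = 0.2228 V

Final answer: 0.2228 V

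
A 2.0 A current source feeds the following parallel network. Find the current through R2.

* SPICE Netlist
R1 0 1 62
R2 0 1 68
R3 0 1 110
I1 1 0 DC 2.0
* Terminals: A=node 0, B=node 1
All resistors sit directly between nodes 0 and 1, so they are in parallel and share one voltage V; the full source current 2 A splits among them.
1/R_par = 1/62 + 1/68 + 1/110 = 0.03993 S  =>  R_par = 25.05 Ω
V = I × R_par = 2 × 25.05 = 50.09 V
I_R2 = V/R2 = 50.09/68 = 0.7367 A

Final answer: 0.7367 A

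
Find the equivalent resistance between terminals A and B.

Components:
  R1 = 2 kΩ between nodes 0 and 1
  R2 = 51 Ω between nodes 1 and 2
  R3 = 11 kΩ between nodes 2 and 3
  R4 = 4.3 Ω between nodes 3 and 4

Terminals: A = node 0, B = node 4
Reduce the network between node 0 (A) and node 4 (B) by series/parallel combination:
  Rs1 = R1 + R2 (series, joined only at node 1) = 2000 + 51 = 2051 Ω
  Rs2 = R3 + Rs1 (series, joined only at node 2) = 11000 + 2051 = 13050 Ω
  Rs3 = R4 + Rs2 (series, joined only at node 3) = 4.3 + 13050 = 13060 Ω
R_eq = 13.06 kΩ

Final answer: 13.06 kΩ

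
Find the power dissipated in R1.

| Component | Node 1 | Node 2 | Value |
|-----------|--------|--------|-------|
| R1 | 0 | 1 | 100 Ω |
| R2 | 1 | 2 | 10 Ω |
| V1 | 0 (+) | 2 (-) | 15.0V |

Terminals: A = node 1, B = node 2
Nodal analysis, taking node 2 as the 0 V reference.
Source V1 fixes V_0 = 15 V.
KCL at each unknown node (sum of currents leaving = 0; resistances in Ω):
  Node 1: (V_1 - 15)/100 + (V_1 - 0)/10 = 0
Collecting terms: 0.11 × V_1 = 0.15  =>  V_1 = 1.364 V
I_R1 = (V_0 - V_1)/R1 = (15 - 1.364)/100 = 0.1364 A
P_R1 = I_R1² × R1 = (0.1364)² × 100 = 1.86 W

Final answer: 1.86 W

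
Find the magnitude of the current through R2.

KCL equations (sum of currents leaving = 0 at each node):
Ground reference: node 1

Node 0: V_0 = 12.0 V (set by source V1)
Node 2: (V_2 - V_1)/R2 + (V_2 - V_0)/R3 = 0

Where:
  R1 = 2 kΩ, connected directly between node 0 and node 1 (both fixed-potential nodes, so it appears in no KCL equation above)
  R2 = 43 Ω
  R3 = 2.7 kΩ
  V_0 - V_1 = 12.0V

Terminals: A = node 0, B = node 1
Nodal analysis, taking node 1 as the 0 V reference.
Source V1 fixes V_0 = 12 V.
KCL at each unknown node (sum of currents leaving = 0; resistances in Ω):
  Node 2: (V_2 - 0)/43 + (V_2 - 12)/2700 = 0
Collecting terms: 0.02363 × V_2 = 0.004444  =>  V_2 = 0.1881 V
I_R2 = (V_1 - V_2)/R2 = (0 - 0.1881)/43 = -0.004375 A
|I_R2| = 0.004375 A

Final answer: |I_R2| = 0.004375 A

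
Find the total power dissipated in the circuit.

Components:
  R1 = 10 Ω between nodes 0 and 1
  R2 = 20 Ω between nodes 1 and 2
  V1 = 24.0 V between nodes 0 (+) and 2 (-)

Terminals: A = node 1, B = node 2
Nodal analysis, taking node 2 as the 0 V reference.
Source V1 fixes V_0 = 24 V.
KCL at each unknown node (sum of currents leaving = 0; resistances in Ω):
  Node 1: (V_1 - 24)/10 + (V_1 - 0)/20 = 0
Collecting terms: 0.15 × V_1 = 2.4  =>  V_1 = 16 V
Power in each resistor, P = (ΔV)²/R:
  P_R1 = (24 - 16)²/10 = 6.4 W
  P_R2 = (16 - 0)²/20 = 12.8 W
P_total = P_R1 + P_R2 = 19.2 W

Final answer: 19.2 W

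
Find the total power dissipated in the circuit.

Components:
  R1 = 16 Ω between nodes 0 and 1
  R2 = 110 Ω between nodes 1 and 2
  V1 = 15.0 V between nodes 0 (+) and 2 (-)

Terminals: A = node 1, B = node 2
Nodal analysis, taking node 2 as the 0 V reference.
Source V1 fixes V_0 = 15 V.
KCL at each unknown node (sum of currents leaving = 0; resistances in Ω):
  Node 1: (V_1 - 15)/16 + (V_1 - 0)/110 = 0
Collecting terms: 0.07159 × V_1 = 0.9375  =>  V_1 = 13.1 V
Power in each resistor, P = (ΔV)²/R:
  P_R1 = (15 - 13.1)²/16 = 0.2268 W
  P_R2 = (13.1 - 0)²/110 = 1.559 W
P_total = P_R1 + P_R2 = 1.786 W

Final answer: 1.786 W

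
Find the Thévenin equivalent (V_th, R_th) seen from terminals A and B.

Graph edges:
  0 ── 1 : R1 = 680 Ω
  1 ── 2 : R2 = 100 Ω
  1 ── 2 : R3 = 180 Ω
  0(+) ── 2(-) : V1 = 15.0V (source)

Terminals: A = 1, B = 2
Step 1 — V_th is the open-circuit voltage V_A - V_B (nothing connected across the terminals).
Nodal analysis, taking node 2 as the 0 V reference.
Source V1 fixes V_0 = 15 V.
KCL at each unknown node (sum of currents leaving = 0; resistances in Ω):
  Node 1: (V_1 - 15)/680 + (V_1 - 0)/100 + (V_1 - 0)/180 = 0
Collecting terms: 0.01703 × V_1 = 0.02206  =>  V_1 = 1.296 V
V_th = V_1 - V_2 = 1.296 - 0 = 1.296 V
Step 2 — R_th: zero the source — replace V1 by a short circuit (node 2 merges into node 0) — and find the resistance seen between A (node 1) and B (node 0).
Reduce the network between node 1 (A) and node 0 (B) by series/parallel combination:
  Rp1 = R1 ‖ R2 ‖ R3 (parallel, all between nodes 0 and 1) = 1/(1/680 + 1/100 + 1/180) = 58.73 Ω
R_th = 58.73 Ω

Final answer: V_th = 1.296 V, R_th = 58.73 Ω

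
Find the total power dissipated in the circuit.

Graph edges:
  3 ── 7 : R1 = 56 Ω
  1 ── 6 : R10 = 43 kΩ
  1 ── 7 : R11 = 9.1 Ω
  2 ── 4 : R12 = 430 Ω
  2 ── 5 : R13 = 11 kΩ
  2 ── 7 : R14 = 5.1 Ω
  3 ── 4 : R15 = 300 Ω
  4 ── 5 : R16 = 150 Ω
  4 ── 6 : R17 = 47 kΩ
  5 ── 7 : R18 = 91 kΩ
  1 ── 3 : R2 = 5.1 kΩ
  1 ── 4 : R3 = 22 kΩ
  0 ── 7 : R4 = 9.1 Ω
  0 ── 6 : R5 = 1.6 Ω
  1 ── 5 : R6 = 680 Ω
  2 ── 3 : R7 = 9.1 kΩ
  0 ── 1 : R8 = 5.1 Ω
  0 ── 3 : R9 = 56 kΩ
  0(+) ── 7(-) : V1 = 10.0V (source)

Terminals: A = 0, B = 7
Nodal analysis, taking node 7 as the 0 V reference.
Source V1 fixes V_0 = 10 V.
KCL at each unknown node (sum of currents leaving = 0; resistances in Ω):
  Node 1: (V_1 - V_3)/5100 + (V_1 - V_4)/22000 + (V_1 - V_5)/680 + (V_1 - 10)/5.1 + (V_1 - V_6)/43000 + (V_1 - 0)/9.1 = 0
  Node 2: (V_2 - V_3)/9100 + (V_2 - V_4)/430 + (V_2 - V_5)/11000 + (V_2 - 0)/5.1 = 0
  Node 3: (V_3 - 0)/56 + (V_3 - V_1)/5100 + (V_3 - V_2)/9100 + (V_3 - 10)/56000 + (V_3 - V_4)/300 = 0
  Node 4: (V_4 - V_1)/22000 + (V_4 - V_2)/430 + (V_4 - V_3)/300 + (V_4 - V_5)/150 + (V_4 - V_6)/47000 = 0
  Node 5: (V_5 - V_1)/680 + (V_5 - V_2)/11000 + (V_5 - V_4)/150 + (V_5 - 0)/91000 = 0
  Node 6: (V_6 - 10)/1.6 + (V_6 - V_1)/43000 + (V_6 - V_4)/47000 = 0
Collecting terms (coefficients in siemens):
  0.3077·V_1 - 0.0001961·V_3 - 0.00004545·V_4 - 0.001471·V_5 - 0.00002326·V_6 = 1.961
  0.1986·V_2 - 0.0001099·V_3 - 0.002326·V_4 - 0.00009091·V_5 = 0
  0.02151·V_3 - 0.0001961·V_1 - 0.0001099·V_2 - 0.003333·V_4 = 0.0001786
  0.01239·V_4 - 0.00004545·V_1 - 0.002326·V_2 - 0.003333·V_3 - 0.006667·V_5 - 0.00002128·V_6 = 0
  0.008239·V_5 - 0.001471·V_1 - 0.00009091·V_2 - 0.006667·V_4 = 0
  0.625·V_6 - 0.00002326·V_1 - 0.00002128·V_4 = 6.25
Solving these 6 simultaneous equations (Gaussian elimination) gives:
  V_1 = 6.384 V, V_2 = 0.01625 V, V_3 = 0.2664 V, V_4 = 1.29 V
  V_5 = 2.183 V, V_6 = 10 V
Power in each resistor, P = (ΔV)²/R:
  P_R1 = (0.2664 - 0)²/56 = 0.001267 W
  P_R2 = (6.384 - 0.2664)²/5100 = 0.007338 W
  P_R3 = (6.384 - 1.29)²/22000 = 0.00118 W
  P_R4 = (10 - 0)²/9.1 = 10.99 W
  P_R5 = (10 - 10)²/1.6 = 0.0000001161 W
  P_R6 = (6.384 - 2.183)²/680 = 0.02595 W
  P_R7 = (0.01625 - 0.2664)²/9100 = 0.000006877 W
  P_R8 = (10 - 6.384)²/5.1 = 2.564 W
  P_R9 = (10 - 0.2664)²/56000 = 0.001692 W
  P_R10 = (6.384 - 10)²/43000 = 0.000304 W
  P_R11 = (6.384 - 0)²/9.1 = 4.478 W
  P_R12 = (0.01625 - 1.29)²/430 = 0.003772 W
  P_R13 = (0.01625 - 2.183)²/11000 = 0.0004269 W
  P_R14 = (0.01625 - 0)²/5.1 = 0.00005178 W
  P_R15 = (0.2664 - 1.29)²/300 = 0.003491 W
  P_R16 = (1.29 - 2.183)²/150 = 0.005322 W
  P_R17 = (1.29 - 10)²/47000 = 0.001614 W
  P_R18 = (2.183 - 0)²/91000 = 0.00005238 W
P_total = P_R1 + P_R2 + P_R3 + P_R4 + P_R5 + P_R6 + P_R7 + P_R8 + P_R9 + P_R10 + P_R11 + P_R12 + P_R13 + P_R14 + P_R15 + P_R16 + P_R17 + P_R18 = 18.08 W

Final answer: 18.08 W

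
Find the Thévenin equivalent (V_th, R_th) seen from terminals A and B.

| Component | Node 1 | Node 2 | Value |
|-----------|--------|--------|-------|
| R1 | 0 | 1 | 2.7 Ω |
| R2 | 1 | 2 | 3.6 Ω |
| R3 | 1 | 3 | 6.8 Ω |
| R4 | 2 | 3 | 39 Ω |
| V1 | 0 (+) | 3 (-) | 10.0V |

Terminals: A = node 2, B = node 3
Step 1 — V_th is the open-circuit voltage V_A - V_B (nothing connected across the terminals).
Nodal analysis, taking node 3 as the 0 V reference.
Source V1 fixes V_0 = 10 V.
KCL at each unknown node (sum of currents leaving = 0; resistances in Ω):
  Node 1: (V_1 - 10)/2.7 + (V_1 - V_2)/3.6 + (V_1 - 0)/6.8 = 0
  Node 2: (V_2 - V_1)/3.6 + (V_2 - 0)/39 = 0
Collecting terms (coefficients in siemens):
  0.7952·V_1 - 0.2778·V_2 = 3.704
  0.3034·V_2 - 0.2778·V_1 = 0
Determinant D = (0.7952)(0.3034) - (-0.2778)(-0.2778) = 0.1641
V_1 = [(3.704)(0.3034) - (-0.2778)(0)]/D = 6.847 V
V_2 = [(0.7952)(0) - (3.704)(-0.2778)]/D = 6.269 V
V_th = V_2 - V_3 = 6.269 - 0 = 6.269 V
Step 2 — R_th: zero the source — replace V1 by a short circuit (node 3 merges into node 0) — and find the resistance seen between A (node 2) and B (node 0).
Reduce the network between node 2 (A) and node 0 (B) by series/parallel combination:
  Rp1 = R1 ‖ R3 (parallel, both between nodes 0 and 1) = 1/(1/2.7 + 1/6.8) = 1.933 Ω
  Rs1 = R2 + Rp1 (series, joined only at node 1) = 3.6 + 1.933 = 5.533 Ω
  Rp2 = R4 ‖ Rs1 (parallel, both between nodes 0 and 2) = 1/(1/39 + 1/5.533) = 4.845 Ω
R_th = 4.845 Ω

Final answer: V_th = 6.269 V, R_th = 4.845 Ω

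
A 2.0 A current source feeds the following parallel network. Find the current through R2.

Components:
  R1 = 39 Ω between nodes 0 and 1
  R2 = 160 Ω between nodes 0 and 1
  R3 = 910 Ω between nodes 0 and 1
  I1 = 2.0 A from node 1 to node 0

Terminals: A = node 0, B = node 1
All resistors sit directly between nodes 0 and 1, so they are in parallel and share one voltage V; the full source current 2 A splits among them.
1/R_par = 1/39 + 1/160 + 1/910 = 0.03299 S  =>  R_par = 30.31 Ω
V = I × R_par = 2 × 30.31 = 60.62 V
I_R2 = V/R2 = 60.62/160 = 0.3789 A

Final answer: 0.3789 A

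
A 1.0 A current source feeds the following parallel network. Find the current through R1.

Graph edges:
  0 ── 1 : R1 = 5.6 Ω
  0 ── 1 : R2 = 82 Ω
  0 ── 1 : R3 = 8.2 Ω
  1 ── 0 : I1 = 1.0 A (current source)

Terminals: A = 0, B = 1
All resistors sit directly between nodes 0 and 1, so they are in parallel and share one voltage V; the full source current 1 A splits among them.
1/R_par = 1/5.6 + 1/82 + 1/8.2 = 0.3127 S  =>  R_par = 3.198 Ω
V = I × R_par = 1 × 3.198 = 3.198 V
I_R1 = V/R1 = 3.198/5.6 = 0.571 A

Final answer: 0.571 A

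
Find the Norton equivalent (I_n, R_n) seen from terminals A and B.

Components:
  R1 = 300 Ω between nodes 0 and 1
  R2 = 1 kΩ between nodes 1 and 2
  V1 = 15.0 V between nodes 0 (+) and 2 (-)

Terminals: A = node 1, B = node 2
Find the Thévenin equivalent first; then I_n = V_th/R_th and R_n = R_th.
Step 1 — V_th is the open-circuit voltage V_A - V_B (nothing connected across the terminals).
Nodal analysis, taking node 2 as the 0 V reference.
Source V1 fixes V_0 = 15 V.
KCL at each unknown node (sum of currents leaving = 0; resistances in Ω):
  Node 1: (V_1 - 15)/300 + (V_1 - 0)/1000 = 0
Collecting terms: 0.004333 × V_1 = 0.05  =>  V_1 = 11.54 V
V_th = V_1 - V_2 = 11.54 - 0 = 11.54 V
Step 2 — R_th: zero the source — replace V1 by a short circuit (node 2 merges into node 0) — and find the resistance seen between A (node 1) and B (node 0).
Reduce the network between node 1 (A) and node 0 (B) by series/parallel combination:
  Rp1 = R1 ‖ R2 (parallel, both between nodes 0 and 1) = 1/(1/300 + 1/1000) = 230.8 Ω
R_th = 230.8 Ω
I_n = V_th/R_th = 11.54/230.8 = 0.05 A, and R_n = R_th = 230.8 Ω

Final answer: I_n = 0.05 A, R_n = 230.8 Ω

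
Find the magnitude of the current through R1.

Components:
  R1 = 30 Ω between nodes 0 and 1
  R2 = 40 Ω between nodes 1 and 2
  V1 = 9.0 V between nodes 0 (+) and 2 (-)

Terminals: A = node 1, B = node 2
Nodal analysis, taking node 2 as the 0 V reference.
Source V1 fixes V_0 = 9 V.
KCL at each unknown node (sum of currents leaving = 0; resistances in Ω):
  Node 1: (V_1 - 9)/30 + (V_1 - 0)/40 = 0
Collecting terms: 0.05833 × V_1 = 0.3  =>  V_1 = 5.143 V
I_R1 = (V_0 - V_1)/R1 = (9 - 5.143)/30 = 0.1286 A
|I_R1| = 0.1286 A

Final answer: |I_R1| = 0.1286 A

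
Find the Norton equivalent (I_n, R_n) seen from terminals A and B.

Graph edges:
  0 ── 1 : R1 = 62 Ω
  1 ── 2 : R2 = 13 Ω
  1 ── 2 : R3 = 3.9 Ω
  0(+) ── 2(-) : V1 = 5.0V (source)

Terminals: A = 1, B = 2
Find the Thévenin equivalent first; then I_n = V_th/R_th and R_n = R_th.
Step 1 — V_th is the open-circuit voltage V_A - V_B (nothing connected across the terminals).
Nodal analysis, taking node 2 as the 0 V reference.
Source V1 fixes V_0 = 5 V.
KCL at each unknown node (sum of currents leaving = 0; resistances in Ω):
  Node 1: (V_1 - 5)/62 + (V_1 - 0)/13 + (V_1 - 0)/3.9 = 0
Collecting terms: 0.3495 × V_1 = 0.08065  =>  V_1 = 0.2308 V
V_th = V_1 - V_2 = 0.2308 - 0 = 0.2308 V
Step 2 — R_th: zero the source — replace V1 by a short circuit (node 2 merges into node 0) — and find the resistance seen between A (node 1) and B (node 0).
Reduce the network between node 1 (A) and node 0 (B) by series/parallel combination:
  Rp1 = R1 ‖ R2 ‖ R3 (parallel, all between nodes 0 and 1) = 1/(1/62 + 1/13 + 1/3.9) = 2.862 Ω
R_th = 2.862 Ω
I_n = V_th/R_th = 0.2308/2.862 = 0.08065 A, and R_n = R_th = 2.862 Ω

Final answer: I_n = 0.08065 A, R_n = 2.862 Ω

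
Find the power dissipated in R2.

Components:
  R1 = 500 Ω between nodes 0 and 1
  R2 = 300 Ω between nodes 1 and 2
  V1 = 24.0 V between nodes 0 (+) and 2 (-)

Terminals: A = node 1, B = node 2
Nodal analysis, taking node 2 as the 0 V reference.
Source V1 fixes V_0 = 24 V.
KCL at each unknown node (sum of currents leaving = 0; resistances in Ω):
  Node 1: (V_1 - 24)/500 + (V_1 - 0)/300 = 0
Collecting terms: 0.005333 × V_1 = 0.048  =>  V_1 = 9 V
I_R2 = (V_1 - V_2)/R2 = (9 - 0)/300 = 0.03 A
P_R2 = I_R2² × R2 = (0.03)² × 300 = 0.27 W

Final answer: 0.27 W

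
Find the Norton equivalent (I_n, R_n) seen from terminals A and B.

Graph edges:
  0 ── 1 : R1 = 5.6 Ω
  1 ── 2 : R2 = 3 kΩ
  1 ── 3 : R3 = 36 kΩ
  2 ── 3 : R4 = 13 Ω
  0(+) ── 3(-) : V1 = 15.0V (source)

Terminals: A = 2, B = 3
Find the Thévenin equivalent first; then I_n = V_th/R_th and R_n = R_th.
Step 1 — V_th is the open-circuit voltage V_A - V_B (nothing connected across the terminals).
Nodal analysis, taking node 3 as the 0 V reference.
Source V1 fixes V_0 = 15 V.
KCL at each unknown node (sum of currents leaving = 0; resistances in Ω):
  Node 1: (V_1 - 15)/5.6 + (V_1 - V_2)/3000 + (V_1 - 0)/36000 = 0
  Node 2: (V_2 - V_1)/3000 + (V_2 - 0)/13 = 0
Collecting terms (coefficients in siemens):
  0.1789·V_1 - 0.0003333·V_2 = 2.679
  0.07726·V_2 - 0.0003333·V_1 = 0
Determinant D = (0.1789)(0.07726) - (-0.0003333)(-0.0003333) = 0.01382
V_1 = [(2.679)(0.07726) - (-0.0003333)(0)]/D = 14.97 V
V_2 = [(0.1789)(0) - (2.679)(-0.0003333)]/D = 0.06459 V
V_th = V_2 - V_3 = 0.06459 - 0 = 0.06459 V
Step 2 — R_th: zero the source — replace V1 by a short circuit (node 3 merges into node 0) — and find the resistance seen between A (node 2) and B (node 0).
Reduce the network between node 2 (A) and node 0 (B) by series/parallel combination:
  Rp1 = R1 ‖ R3 (parallel, both between nodes 0 and 1) = 1/(1/5.6 + 1/36000) = 5.599 Ω
  Rs1 = R2 + Rp1 (series, joined only at node 1) = 3000 + 5.599 = 3006 Ω
  Rp2 = R4 ‖ Rs1 (parallel, both between nodes 0 and 2) = 1/(1/13 + 1/3006) = 12.94 Ω
R_th = 12.94 Ω
I_n = V_th/R_th = 0.06459/12.94 = 0.00499 A, and R_n = R_th = 12.94 Ω

Final answer: I_n = 0.00499 A, R_n = 12.94 Ω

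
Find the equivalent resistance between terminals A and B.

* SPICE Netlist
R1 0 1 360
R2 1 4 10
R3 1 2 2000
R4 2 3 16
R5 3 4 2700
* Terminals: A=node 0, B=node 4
Reduce the network between node 0 (A) and node 4 (B) by series/parallel combination:
  Rs1 = R3 + R4 (series, joined only at node 2) = 2000 + 16 = 2016 Ω
  Rs2 = R5 + Rs1 (series, joined only at node 3) = 2700 + 2016 = 4716 Ω
  Rp1 = R2 ‖ Rs2 (parallel, both between nodes 1 and 4) = 1/(1/10 + 1/4716) = 9.979 Ω
  Rs3 = R1 + Rp1 (series, joined only at node 1) = 360 + 9.979 = 370 Ω
R_eq = 370 Ω

Final answer: 370 Ω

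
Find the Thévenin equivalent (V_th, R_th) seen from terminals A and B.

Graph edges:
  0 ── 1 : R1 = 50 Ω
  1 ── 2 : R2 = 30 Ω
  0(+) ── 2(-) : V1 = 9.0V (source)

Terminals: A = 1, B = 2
Step 1 — V_th is the open-circuit voltage V_A - V_B (nothing connected across the terminals).
Nodal analysis, taking node 2 as the 0 V reference.
Source V1 fixes V_0 = 9 V.
KCL at each unknown node (sum of currents leaving = 0; resistances in Ω):
  Node 1: (V_1 - 9)/50 + (V_1 - 0)/30 = 0
Collecting terms: 0.05333 × V_1 = 0.18  =>  V_1 = 3.375 V
V_th = V_1 - V_2 = 3.375 - 0 = 3.375 V
Step 2 — R_th: zero the source — replace V1 by a short circuit (node 2 merges into node 0) — and find the resistance seen between A (node 1) and B (node 0).
Reduce the network between node 1 (A) and node 0 (B) by series/parallel combination:
  Rp1 = R1 ‖ R2 (parallel, both between nodes 0 and 1) = 1/(1/50 + 1/30) = 18.75 Ω
R_th = 18.75 Ω

Final answer: V_th = 3.375 V, R_th = 18.75 Ω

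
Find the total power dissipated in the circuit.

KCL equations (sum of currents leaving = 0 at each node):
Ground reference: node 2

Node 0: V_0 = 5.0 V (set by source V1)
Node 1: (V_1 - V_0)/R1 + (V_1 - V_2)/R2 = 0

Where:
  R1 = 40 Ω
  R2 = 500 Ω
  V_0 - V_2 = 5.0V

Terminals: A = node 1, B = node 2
Nodal analysis, taking node 2 as the 0 V reference.
Source V1 fixes V_0 = 5 V.
KCL at each unknown node (sum of currents leaving = 0; resistances in Ω):
  Node 1: (V_1 - 5)/40 + (V_1 - 0)/500 = 0
Collecting terms: 0.027 × V_1 = 0.125  =>  V_1 = 4.63 V
Power in each resistor, P = (ΔV)²/R:
  P_R1 = (5 - 4.63)²/40 = 0.003429 W
  P_R2 = (4.63 - 0)²/500 = 0.04287 W
P_total = P_R1 + P_R2 = 0.0463 W

Final answer: 0.0463 W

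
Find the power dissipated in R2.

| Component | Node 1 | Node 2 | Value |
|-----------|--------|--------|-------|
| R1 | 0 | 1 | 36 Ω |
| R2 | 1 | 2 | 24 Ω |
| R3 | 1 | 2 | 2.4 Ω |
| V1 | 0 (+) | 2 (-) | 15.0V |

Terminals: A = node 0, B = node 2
Nodal analysis, taking node 2 as the 0 V reference.
Source V1 fixes V_0 = 15 V.
KCL at each unknown node (sum of currents leaving = 0; resistances in Ω):
  Node 1: (V_1 - 15)/36 + (V_1 - 0)/24 + (V_1 - 0)/2.4 = 0
Collecting terms: 0.4861 × V_1 = 0.4167  =>  V_1 = 0.8571 V
I_R2 = (V_1 - V_2)/R2 = (0.8571 - 0)/24 = 0.03571 A
P_R2 = I_R2² × R2 = (0.03571)² × 24 = 0.03061 W

Final answer: 0.03061 W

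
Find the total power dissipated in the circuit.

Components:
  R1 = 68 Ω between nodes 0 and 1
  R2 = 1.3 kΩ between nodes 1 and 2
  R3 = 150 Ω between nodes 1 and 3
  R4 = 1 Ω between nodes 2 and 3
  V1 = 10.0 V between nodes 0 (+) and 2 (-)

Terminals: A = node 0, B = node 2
Nodal analysis, taking node 2 as the 0 V reference.
Source V1 fixes V_0 = 10 V.
KCL at each unknown node (sum of currents leaving = 0; resistances in Ω):
  Node 1: (V_1 - 10)/68 + (V_1 - 0)/1300 + (V_1 - V_3)/150 = 0
  Node 3: (V_3 - V_1)/150 + (V_3 - 0)/1 = 0
Collecting terms (coefficients in siemens):
  0.02214·V_1 - 0.006667·V_3 = 0.1471
  1.007·V_3 - 0.006667·V_1 = 0
Determinant D = (0.02214)(1.007) - (-0.006667)(-0.006667) = 0.02224
V_1 = [(0.1471)(1.007) - (-0.006667)(0)]/D = 6.655 V
V_3 = [(0.02214)(0) - (0.1471)(-0.006667)]/D = 0.04407 V
Power in each resistor, P = (ΔV)²/R:
  P_R1 = (10 - 6.655)²/68 = 0.1645 W
  P_R2 = (6.655 - 0)²/1300 = 0.03407 W
  P_R3 = (6.655 - 0.04407)²/150 = 0.2914 W
  P_R4 = (0 - 0.04407)²/1 = 0.001942 W
P_total = P_R1 + P_R2 + P_R3 + P_R4 = 0.4919 W

Final answer: 0.4919 W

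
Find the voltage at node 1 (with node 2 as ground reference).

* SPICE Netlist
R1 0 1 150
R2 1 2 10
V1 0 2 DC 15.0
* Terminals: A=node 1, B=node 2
Nodal analysis, taking node 2 as the 0 V reference.
Source V1 fixes V_0 = 15 V.
KCL at each unknown node (sum of currents leaving = 0; resistances in Ω):
  Node 1: (V_1 - 15)/150 + (V_1 - 0)/10 = 0
Collecting terms: 0.1067 × V_1 = 0.1  =>  V_1 = 0.9375 V
The requested potential is V_1 = 0.9375 V.

Final answer: V_1 = 0.9375 V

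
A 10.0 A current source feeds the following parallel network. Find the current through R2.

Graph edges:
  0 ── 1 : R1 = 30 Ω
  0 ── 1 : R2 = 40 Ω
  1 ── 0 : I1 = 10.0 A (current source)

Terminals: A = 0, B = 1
All resistors sit directly between nodes 0 and 1, so they are in parallel and share one voltage V; the full source current 10 A splits among them.
1/R_par = 1/30 + 1/40 = 0.05833 S  =>  R_par = 17.14 Ω
V = I × R_par = 10 × 17.14 = 171.4 V
I_R2 = V/R2 = 171.4/40 = 4.286 A

Final answer: 4.286 A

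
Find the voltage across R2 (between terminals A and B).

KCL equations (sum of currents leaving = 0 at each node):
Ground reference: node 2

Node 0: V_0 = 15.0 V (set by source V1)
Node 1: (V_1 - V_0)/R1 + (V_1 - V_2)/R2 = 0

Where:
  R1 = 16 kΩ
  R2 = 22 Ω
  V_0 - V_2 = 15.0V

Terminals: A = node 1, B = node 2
R1 and R2 are in series across V1 (node 0 → node 1 → node 2), and the output A–B is taken across R2, so this is a voltage divider.
Series current: I = V1/(R1 + R2) = 15/(16000 + 22) = 15/16020 = 0.0009362 A
V_R2 = I × R2 = V1 × R2/(R1 + R2) = 15 × 22/16020 = 0.0206 V

Final answer: 0.0206 V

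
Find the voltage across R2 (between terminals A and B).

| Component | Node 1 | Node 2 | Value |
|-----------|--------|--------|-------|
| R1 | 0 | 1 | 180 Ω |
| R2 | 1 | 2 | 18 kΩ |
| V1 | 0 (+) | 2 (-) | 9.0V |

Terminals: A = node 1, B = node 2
R1 and R2 are in series across V1 (node 0 → node 1 → node 2), and the output A–B is taken across R2, so this is a voltage divider.
Series current: I = V1/(R1 + R2) = 9/(180 + 18000) = 9/18180 = 0.000495 A
V_R2 = I × R2 = V1 × R2/(R1 + R2) = 9 × 18000/18180 = 8.911 V

Final answer: 8.911 V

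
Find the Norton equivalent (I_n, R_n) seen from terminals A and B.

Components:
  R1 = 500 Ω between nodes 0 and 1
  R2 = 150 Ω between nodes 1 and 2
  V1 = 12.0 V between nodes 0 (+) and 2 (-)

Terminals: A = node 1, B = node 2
Find the Thévenin equivalent first; then I_n = V_th/R_th and R_n = R_th.
Step 1 — V_th is the open-circuit voltage V_A - V_B (nothing connected across the terminals).
Nodal analysis, taking node 2 as the 0 V reference.
Source V1 fixes V_0 = 12 V.
KCL at each unknown node (sum of currents leaving = 0; resistances in Ω):
  Node 1: (V_1 - 12)/500 + (V_1 - 0)/150 = 0
Collecting terms: 0.008667 × V_1 = 0.024  =>  V_1 = 2.769 V
V_th = V_1 - V_2 = 2.769 - 0 = 2.769 V
Step 2 — R_th: zero the source — replace V1 by a short circuit (node 2 merges into node 0) — and find the resistance seen between A (node 1) and B (node 0).
Reduce the network between node 1 (A) and node 0 (B) by series/parallel combination:
  Rp1 = R1 ‖ R2 (parallel, both between nodes 0 and 1) = 1/(1/500 + 1/150) = 115.4 Ω
R_th = 115.4 Ω
I_n = V_th/R_th = 2.769/115.4 = 0.024 A, and R_n = R_th = 115.4 Ω

Final answer: I_n = 0.024 A, R_n = 115.4 Ω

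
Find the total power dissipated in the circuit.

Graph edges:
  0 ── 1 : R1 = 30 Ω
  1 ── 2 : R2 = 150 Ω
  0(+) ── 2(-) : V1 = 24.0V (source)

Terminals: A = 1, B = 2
Nodal analysis, taking node 2 as the 0 V reference.
Source V1 fixes V_0 = 24 V.
KCL at each unknown node (sum of currents leaving = 0; resistances in Ω):
  Node 1: (V_1 - 24)/30 + (V_1 - 0)/150 = 0
Collecting terms: 0.04 × V_1 = 0.8  =>  V_1 = 20 V
Power in each resistor, P = (ΔV)²/R:
  P_R1 = (24 - 20)²/30 = 0.5333 W
  P_R2 = (20 - 0)²/150 = 2.667 W
P_total = P_R1 + P_R2 = 3.2 W

Final answer: 3.2 W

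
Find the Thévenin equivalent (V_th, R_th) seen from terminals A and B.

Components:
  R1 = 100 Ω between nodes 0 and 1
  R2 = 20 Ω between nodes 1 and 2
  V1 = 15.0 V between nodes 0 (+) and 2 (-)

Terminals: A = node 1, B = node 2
Step 1 — V_th is the open-circuit voltage V_A - V_B (nothing connected across the terminals).
Nodal analysis, taking node 2 as the 0 V reference.
Source V1 fixes V_0 = 15 V.
KCL at each unknown node (sum of currents leaving = 0; resistances in Ω):
  Node 1: (V_1 - 15)/100 + (V_1 - 0)/20 = 0
Collecting terms: 0.06 × V_1 = 0.15  =>  V_1 = 2.5 V
V_th = V_1 - V_2 = 2.5 - 0 = 2.5 V
Step 2 — R_th: zero the source — replace V1 by a short circuit (node 2 merges into node 0) — and find the resistance seen between A (node 1) and B (node 0).
Reduce the network between node 1 (A) and node 0 (B) by series/parallel combination:
  Rp1 = R1 ‖ R2 (parallel, both between nodes 0 and 1) = 1/(1/100 + 1/20) = 16.67 Ω
R_th = 16.67 Ω

Final answer: V_th = 2.5 V, R_th = 16.67 Ω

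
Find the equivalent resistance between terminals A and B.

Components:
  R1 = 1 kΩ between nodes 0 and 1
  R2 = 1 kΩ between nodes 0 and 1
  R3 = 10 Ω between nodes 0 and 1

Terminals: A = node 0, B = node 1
Reduce the network between node 0 (A) and node 1 (B) by series/parallel combination:
  Rp1 = R1 ‖ R2 ‖ R3 (parallel, all between nodes 0 and 1) = 1/(1/1000 + 1/1000 + 1/10) = 9.804 Ω
R_eq = 9.804 Ω

Final answer: 9.804 Ω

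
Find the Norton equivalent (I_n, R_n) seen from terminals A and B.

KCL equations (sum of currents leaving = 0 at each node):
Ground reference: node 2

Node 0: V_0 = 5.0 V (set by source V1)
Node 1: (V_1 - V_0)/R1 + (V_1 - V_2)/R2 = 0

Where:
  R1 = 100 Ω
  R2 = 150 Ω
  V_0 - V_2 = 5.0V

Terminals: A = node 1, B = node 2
Find the Thévenin equivalent first; then I_n = V_th/R_th and R_n = R_th.
Step 1 — V_th is the open-circuit voltage V_A - V_B (nothing connected across the terminals).
Nodal analysis, taking node 2 as the 0 V reference.
Source V1 fixes V_0 = 5 V.
KCL at each unknown node (sum of currents leaving = 0; resistances in Ω):
  Node 1: (V_1 - 5)/100 + (V_1 - 0)/150 = 0
Collecting terms: 0.01667 × V_1 = 0.05  =>  V_1 = 3 V
V_th = V_1 - V_2 = 3 - 0 = 3 V
Step 2 — R_th: zero the source — replace V1 by a short circuit (node 2 merges into node 0) — and find the resistance seen between A (node 1) and B (node 0).
Reduce the network between node 1 (A) and node 0 (B) by series/parallel combination:
  Rp1 = R1 ‖ R2 (parallel, both between nodes 0 and 1) = 1/(1/100 + 1/150) = 60 Ω
R_th = 60 Ω
I_n = V_th/R_th = 3/60 = 0.05 A, and R_n = R_th = 60 Ω

Final answer: I_n = 0.05 A, R_n = 60 Ω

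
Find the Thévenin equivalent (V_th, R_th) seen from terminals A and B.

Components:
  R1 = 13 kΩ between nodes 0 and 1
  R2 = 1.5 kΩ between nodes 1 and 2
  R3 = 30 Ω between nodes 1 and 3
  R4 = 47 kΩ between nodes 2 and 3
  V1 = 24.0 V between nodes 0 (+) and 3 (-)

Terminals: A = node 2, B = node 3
Step 1 — V_th is the open-circuit voltage V_A - V_B (nothing connected across the terminals).
Nodal analysis, taking node 3 as the 0 V reference.
Source V1 fixes V_0 = 24 V.
KCL at each unknown node (sum of currents leaving = 0; resistances in Ω):
  Node 1: (V_1 - 24)/13000 + (V_1 - V_2)/1500 + (V_1 - 0)/30 = 0
  Node 2: (V_2 - V_1)/1500 + (V_2 - 0)/47000 = 0
Collecting terms (coefficients in siemens):
  0.03408·V_1 - 0.0006667·V_2 = 0.001846
  0.0006879·V_2 - 0.0006667·V_1 = 0
Determinant D = (0.03408)(0.0006879) - (-0.0006667)(-0.0006667) = 0.000023
V_1 = [(0.001846)(0.0006879) - (-0.0006667)(0)]/D = 0.05522 V
V_2 = [(0.03408)(0) - (0.001846)(-0.0006667)]/D = 0.05352 V
V_th = V_2 - V_3 = 0.05352 - 0 = 0.05352 V
Step 2 — R_th: zero the source — replace V1 by a short circuit (node 3 merges into node 0) — and find the resistance seen between A (node 2) and B (node 0).
Reduce the network between node 2 (A) and node 0 (B) by series/parallel combination:
  Rp1 = R1 ‖ R3 (parallel, both between nodes 0 and 1) = 1/(1/13000 + 1/30) = 29.93 Ω
  Rs1 = R2 + Rp1 (series, joined only at node 1) = 1500 + 29.93 = 1530 Ω
  Rp2 = R4 ‖ Rs1 (parallel, both between nodes 0 and 2) = 1/(1/47000 + 1/1530) = 1482 Ω
R_th = 1.482 kΩ

Final answer: V_th = 0.05352 V, R_th = 1.482 kΩ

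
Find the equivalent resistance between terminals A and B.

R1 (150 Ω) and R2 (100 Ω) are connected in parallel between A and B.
Reduce the network between node 0 (A) and node 1 (B) by series/parallel combination:
  Rp1 = R1 ‖ R2 (parallel, both between nodes 0 and 1) = 1/(1/150 + 1/100) = 60 Ω
R_eq = 60 Ω

Final answer: 60 Ω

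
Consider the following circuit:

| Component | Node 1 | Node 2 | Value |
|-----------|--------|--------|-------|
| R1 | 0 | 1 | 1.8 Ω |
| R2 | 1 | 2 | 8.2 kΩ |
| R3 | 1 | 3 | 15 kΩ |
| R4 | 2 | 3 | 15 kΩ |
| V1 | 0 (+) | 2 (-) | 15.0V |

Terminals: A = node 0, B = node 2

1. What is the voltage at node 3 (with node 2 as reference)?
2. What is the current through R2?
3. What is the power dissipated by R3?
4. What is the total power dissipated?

Nodal analysis, taking node 2 as the 0 V reference.
Source V1 fixes V_0 = 15 V.
KCL at each unknown node (sum of currents leaving = 0; resistances in Ω):
  Node 1: (V_1 - 15)/1.8 + (V_1 - 0)/8200 + (V_1 - V_3)/15000 = 0
  Node 3: (V_3 - V_1)/15000 + (V_3 - 0)/15000 = 0
Collecting terms (coefficients in siemens):
  0.5557·V_1 - 0.00006667·V_3 = 8.333
  0.0001333·V_3 - 0.00006667·V_1 = 0
Determinant D = (0.5557)(0.0001333) - (-0.00006667)(-0.00006667) = 0.00007409
V_1 = [(8.333)(0.0001333) - (-0.00006667)(0)]/D = 15 V
V_3 = [(0.5557)(0) - (8.333)(-0.00006667)]/D = 7.498 V
Part 1:
  Read off the nodal solution: V_3 = 7.498 V
Part 2:
  I_R2 = (V_1 - V_2)/R2 = (15 - 0)/8200 = 0.001829 A
  Magnitude: I_R2 = 0.001829 A
Part 3:
  I_R3 = (V_1 - V_3)/R3 = (15 - 7.498)/15000 = 0.0004999 A
  P_R3 = I_R3² × R3 = (0.0004999)² × 15000 = 0.003748 W
Part 4:
  Power in each resistor, P = (ΔV)²/R:
    P_R1 = (15 - 15)²/1.8 = 0.00000976 W
    P_R2 = (15 - 0)²/8200 = 0.02742 W
    P_R3 = (15 - 7.498)²/15000 = 0.003748 W
    P_R4 = (0 - 7.498)²/15000 = 0.003748 W
  P_total = P_R1 + P_R2 + P_R3 + P_R4 = 0.03493 W

Final answers:
1. V_3 = 7.498 V
2. I_R2 = 0.001829 A
3. P_R3 = 0.003748 W
4. P_total = 0.03493 W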